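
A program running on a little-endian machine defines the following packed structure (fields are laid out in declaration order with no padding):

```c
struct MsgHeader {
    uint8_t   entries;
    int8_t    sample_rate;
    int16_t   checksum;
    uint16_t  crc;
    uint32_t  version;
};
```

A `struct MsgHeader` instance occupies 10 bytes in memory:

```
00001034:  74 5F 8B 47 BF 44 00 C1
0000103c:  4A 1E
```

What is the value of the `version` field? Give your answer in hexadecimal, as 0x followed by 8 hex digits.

0x1E4AC100

`version` follows `entries` (1 B), `sample_rate` (1 B), `checksum` (2 B), `crc` (2 B), so it starts at offset 1 + 1 + 2 + 2 = 6 and occupies 4 bytes.
Bytes at offsets 6..9: 00 C1 4A 1E.
Little-endian stores the least-significant byte at the lowest address.
Reassemble most-significant byte first: 1E 4A C1 00 → 0x1E4AC100.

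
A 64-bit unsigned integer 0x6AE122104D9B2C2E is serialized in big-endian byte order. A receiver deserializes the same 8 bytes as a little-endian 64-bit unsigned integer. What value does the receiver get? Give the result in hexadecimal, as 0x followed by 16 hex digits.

0x2E2C9B4D1022E16A

Stored big-endian, the bytes at ascending addresses are 6A E1 22 10 4D 9B 2C 2E.
Read back as little-endian, the first byte is least significant, giving 0x2E2C9B4D1022E16A.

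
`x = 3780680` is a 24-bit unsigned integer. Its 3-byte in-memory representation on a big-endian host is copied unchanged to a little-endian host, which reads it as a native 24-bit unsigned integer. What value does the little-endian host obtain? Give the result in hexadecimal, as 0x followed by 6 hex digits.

0x48B039

3780680 in 24-bit hexadecimal is 0x39B048.
Stored big-endian, the bytes at ascending addresses are 39 B0 48.
Read back as little-endian, the first byte is least significant, giving 0x48B039.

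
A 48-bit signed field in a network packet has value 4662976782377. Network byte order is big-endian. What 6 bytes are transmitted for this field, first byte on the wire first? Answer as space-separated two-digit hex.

4662976782377 in hexadecimal, padded to 48 bits, is 0x043DAF132029.
Split into bytes (most-significant first): 04 3D AF 13 20 29.
In big-endian order the high byte comes first in memory.
So the memory order matches the most-significant-first order: 04 3D AF 13 20 29.

04 3D AF 13 20 29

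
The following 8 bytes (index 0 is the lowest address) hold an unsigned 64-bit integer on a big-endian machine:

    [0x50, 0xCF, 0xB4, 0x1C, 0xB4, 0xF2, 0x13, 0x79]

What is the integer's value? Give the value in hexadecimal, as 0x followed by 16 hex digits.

Big-endian: lowest address holds the most-significant byte.
The bytes are already most-significant first: 0x50CFB41CB4F21379.

0x50CFB41CB4F21379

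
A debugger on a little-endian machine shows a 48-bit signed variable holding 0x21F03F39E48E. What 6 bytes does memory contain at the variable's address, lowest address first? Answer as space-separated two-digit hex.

8E E4 39 3F F0 21

Split into bytes (most-significant first): 21 F0 3F 39 E4 8E.
Little-endian: lowest address holds the least-significant byte.
So at ascending addresses the bytes are 8E E4 39 3F F0 21.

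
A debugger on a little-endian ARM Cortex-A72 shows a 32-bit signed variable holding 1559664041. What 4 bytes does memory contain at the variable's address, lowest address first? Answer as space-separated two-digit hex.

A9 95 F6 5C

1559664041 in hexadecimal, padded to 32 bits, is 0x5CF695A9.
Split into bytes (most-significant first): 5C F6 95 A9.
In little-endian order the low byte comes first in memory.
So at ascending addresses the bytes are A9 95 F6 5C.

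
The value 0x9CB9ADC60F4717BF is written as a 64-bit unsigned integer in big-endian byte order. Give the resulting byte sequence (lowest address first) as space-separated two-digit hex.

Split into bytes (most-significant first): 9C B9 AD C6 0F 47 17 BF.
Big-endian: lowest address holds the most-significant byte.
So the memory order matches the most-significant-first order: 9C B9 AD C6 0F 47 17 BF.

9C B9 AD C6 0F 47 17 BF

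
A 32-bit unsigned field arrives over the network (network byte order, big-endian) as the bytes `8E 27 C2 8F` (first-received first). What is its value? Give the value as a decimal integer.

Big-endian: lowest address holds the most-significant byte.
The bytes are already most-significant first: 0x8E27C28F.
0x8E27C28F = 2384970383.

2384970383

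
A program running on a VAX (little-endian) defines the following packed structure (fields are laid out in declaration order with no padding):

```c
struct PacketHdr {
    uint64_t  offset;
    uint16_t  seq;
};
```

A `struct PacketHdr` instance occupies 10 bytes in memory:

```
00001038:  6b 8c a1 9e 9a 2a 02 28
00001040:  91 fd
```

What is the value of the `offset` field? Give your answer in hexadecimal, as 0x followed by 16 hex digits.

0x28022A9A9EA18C6B

`offset` is the first field, at byte offset 0, occupying 8 bytes.
Bytes at offsets 0..7: 6B 8C A1 9E 9A 2A 02 28.
Little-endian stores the least-significant byte at the lowest address.
Reassemble most-significant byte first: 28 02 2A 9A 9E A1 8C 6B → 0x28022A9A9EA18C6B.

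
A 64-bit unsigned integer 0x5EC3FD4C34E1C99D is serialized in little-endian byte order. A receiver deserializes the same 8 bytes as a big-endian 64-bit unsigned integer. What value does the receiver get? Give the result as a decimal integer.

Stored little-endian, the bytes at ascending addresses are 9D C9 E1 34 4C FD C3 5E.
Read back as big-endian, the last byte is least significant, giving 0x9DC9E1344CFDC35E.
0x9DC9E1344CFDC35E = 11369866349019775838.

11369866349019775838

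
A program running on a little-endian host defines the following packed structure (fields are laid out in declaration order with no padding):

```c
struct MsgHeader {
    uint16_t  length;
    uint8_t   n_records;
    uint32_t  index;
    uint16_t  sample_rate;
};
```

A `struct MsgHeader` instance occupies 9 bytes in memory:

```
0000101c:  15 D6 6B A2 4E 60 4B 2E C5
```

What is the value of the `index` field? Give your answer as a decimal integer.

1264602786

`index` follows `length` (2 B), `n_records` (1 B), so it starts at offset 2 + 1 = 3 and occupies 4 bytes.
Bytes at offsets 3..6: A2 4E 60 4B.
Little-endian stores the least-significant byte at the lowest address.
Reassemble most-significant byte first: 4B 60 4E A2 → 0x4B604EA2.
0x4B604EA2 = 1264602786.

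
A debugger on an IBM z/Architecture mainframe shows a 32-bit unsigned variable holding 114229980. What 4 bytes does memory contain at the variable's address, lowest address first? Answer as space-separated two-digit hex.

06 CF 02 DC

114229980 in hexadecimal, padded to 32 bits, is 0x06CF02DC.
Split into bytes (most-significant first): 06 CF 02 DC.
Big-endian stores the most-significant byte at the lowest address.
So the memory order matches the most-significant-first order: 06 CF 02 DC.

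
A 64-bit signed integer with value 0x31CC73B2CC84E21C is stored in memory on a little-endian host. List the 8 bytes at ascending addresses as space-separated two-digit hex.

Split into bytes (most-significant first): 31 CC 73 B2 CC 84 E2 1C.
In little-endian order the low byte comes first in memory.
So at ascending addresses the bytes are 1C E2 84 CC B2 73 CC 31.

1C E2 84 CC B2 73 CC 31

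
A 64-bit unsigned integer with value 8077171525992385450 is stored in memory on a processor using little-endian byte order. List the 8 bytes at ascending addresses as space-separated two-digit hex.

AA 0B AD 4C B5 E0 17 70

8077171525992385450 in hexadecimal, padded to 64 bits, is 0x7017E0B54CAD0BAA.
Split into bytes (most-significant first): 70 17 E0 B5 4C AD 0B AA.
In little-endian order the low byte comes first in memory.
So at ascending addresses the bytes are AA 0B AD 4C B5 E0 17 70.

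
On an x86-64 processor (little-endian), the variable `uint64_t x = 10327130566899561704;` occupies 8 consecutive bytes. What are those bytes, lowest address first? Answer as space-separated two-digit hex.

10327130566899561704 in hexadecimal, padded to 64 bits, is 0x8F515688FD2074E8.
Split into bytes (most-significant first): 8F 51 56 88 FD 20 74 E8.
Little-endian: lowest address holds the least-significant byte.
So at ascending addresses the bytes are E8 74 20 FD 88 56 51 8F.

E8 74 20 FD 88 56 51 8F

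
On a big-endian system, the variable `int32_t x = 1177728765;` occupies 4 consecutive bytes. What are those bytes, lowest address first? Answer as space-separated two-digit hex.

46 32 B6 FD

1177728765 in hexadecimal, padded to 32 bits, is 0x4632B6FD.
Split into bytes (most-significant first): 46 32 B6 FD.
Big-endian stores the most-significant byte at the lowest address.
So the memory order matches the most-significant-first order: 46 32 B6 FD.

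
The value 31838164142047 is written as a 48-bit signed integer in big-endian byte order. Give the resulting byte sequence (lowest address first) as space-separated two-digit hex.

31838164142047 in hexadecimal, padded to 48 bits, is 0x1CF4E676C7DF.
Split into bytes (most-significant first): 1C F4 E6 76 C7 DF.
Big-endian: lowest address holds the most-significant byte.
So the memory order matches the most-significant-first order: 1C F4 E6 76 C7 DF.

1C F4 E6 76 C7 DF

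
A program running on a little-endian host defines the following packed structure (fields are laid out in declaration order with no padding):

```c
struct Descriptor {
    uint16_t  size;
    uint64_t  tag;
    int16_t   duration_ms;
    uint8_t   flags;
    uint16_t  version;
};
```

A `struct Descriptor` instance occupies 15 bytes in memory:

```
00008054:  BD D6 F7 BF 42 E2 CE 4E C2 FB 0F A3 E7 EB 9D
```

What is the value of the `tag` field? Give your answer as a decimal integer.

18141148899468034039

`tag` follows `size` (2 bytes), so it starts at byte offset 2 and occupies 8 bytes.
Bytes at offsets 2..9: F7 BF 42 E2 CE 4E C2 FB.
Little-endian stores the least-significant byte at the lowest address.
Reassemble most-significant byte first: FB C2 4E CE E2 42 BF F7 → 0xFBC24ECEE242BFF7.
0xFBC24ECEE242BFF7 = 18141148899468034039.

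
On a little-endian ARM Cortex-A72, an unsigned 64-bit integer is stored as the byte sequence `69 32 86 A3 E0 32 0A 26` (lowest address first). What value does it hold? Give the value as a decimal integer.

Little-endian stores the least-significant byte at the lowest address.
Reassemble most-significant byte first: 26 0A 32 E0 A3 86 32 69 → 0x260A32E0A3863269.
0x260A32E0A3863269 = 2741059263605912169.

2741059263605912169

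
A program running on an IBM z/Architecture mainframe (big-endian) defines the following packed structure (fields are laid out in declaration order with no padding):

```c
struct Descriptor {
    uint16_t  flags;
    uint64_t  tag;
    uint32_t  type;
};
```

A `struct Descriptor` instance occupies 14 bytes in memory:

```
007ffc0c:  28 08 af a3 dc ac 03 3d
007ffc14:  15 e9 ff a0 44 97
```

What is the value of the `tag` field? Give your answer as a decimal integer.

12656202009188046313

`tag` follows `flags` (2 bytes), so it starts at byte offset 2 and occupies 8 bytes.
Bytes at offsets 2..9: AF A3 DC AC 03 3D 15 E9.
Big-endian: lowest address holds the most-significant byte.
The bytes are already most-significant first: 0xAFA3DCAC033D15E9.
0xAFA3DCAC033D15E9 = 12656202009188046313.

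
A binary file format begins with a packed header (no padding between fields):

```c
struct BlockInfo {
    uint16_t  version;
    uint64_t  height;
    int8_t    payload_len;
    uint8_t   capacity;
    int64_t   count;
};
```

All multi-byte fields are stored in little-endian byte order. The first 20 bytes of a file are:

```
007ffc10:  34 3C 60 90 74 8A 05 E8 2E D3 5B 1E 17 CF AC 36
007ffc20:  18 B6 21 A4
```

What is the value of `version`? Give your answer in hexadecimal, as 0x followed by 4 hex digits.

`version` is the first field, at byte offset 0, occupying 2 bytes.
Bytes at offsets 0..1: 34 3C.
Little-endian stores the least-significant byte at the lowest address.
Reassemble most-significant byte first: 3C 34 → 0x3C34.

0x3C34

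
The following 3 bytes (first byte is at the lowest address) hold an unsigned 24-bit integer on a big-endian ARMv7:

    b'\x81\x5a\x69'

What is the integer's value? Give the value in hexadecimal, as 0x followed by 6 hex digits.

In big-endian order the high byte comes first in memory.
The bytes are already most-significant first: 0x815A69.

0x815A69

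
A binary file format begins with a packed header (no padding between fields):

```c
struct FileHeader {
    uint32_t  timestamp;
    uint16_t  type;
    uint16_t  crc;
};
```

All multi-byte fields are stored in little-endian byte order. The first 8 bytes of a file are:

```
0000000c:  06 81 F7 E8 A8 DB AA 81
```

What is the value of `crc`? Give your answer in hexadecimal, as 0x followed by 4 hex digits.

0x81AA

`crc` follows `timestamp` (4 B), `type` (2 B), so it starts at offset 4 + 2 = 6 and occupies 2 bytes.
Bytes at offsets 6..7: AA 81.
Little-endian stores the least-significant byte at the lowest address.
Reassemble most-significant byte first: 81 AA → 0x81AA.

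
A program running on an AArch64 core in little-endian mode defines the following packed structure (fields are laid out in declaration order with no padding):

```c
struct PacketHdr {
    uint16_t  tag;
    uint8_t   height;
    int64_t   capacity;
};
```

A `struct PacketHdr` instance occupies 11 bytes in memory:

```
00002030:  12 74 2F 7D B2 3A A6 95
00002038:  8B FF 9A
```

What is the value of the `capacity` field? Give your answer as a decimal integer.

-7277944997952179587

`capacity` follows `tag` (2 B), `height` (1 B), so it starts at offset 2 + 1 = 3 and occupies 8 bytes.
Bytes at offsets 3..10: 7D B2 3A A6 95 8B FF 9A.
Little-endian stores the least-significant byte at the lowest address.
Reassemble most-significant byte first: 9A FF 8B 95 A6 3A B2 7D → 0x9AFF8B95A63AB27D.
Top bit is set, so as a signed 64-bit value this is 0x9AFF8B95A63AB27D − 2^64 = -7277944997952179587.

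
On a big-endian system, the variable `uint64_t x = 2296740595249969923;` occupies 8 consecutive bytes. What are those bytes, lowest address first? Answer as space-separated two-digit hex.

1F DF A9 67 19 17 FB 03

2296740595249969923 in hexadecimal, padded to 64 bits, is 0x1FDFA9671917FB03.
Split into bytes (most-significant first): 1F DF A9 67 19 17 FB 03.
Big-endian stores the most-significant byte at the lowest address.
So the memory order matches the most-significant-first order: 1F DF A9 67 19 17 FB 03.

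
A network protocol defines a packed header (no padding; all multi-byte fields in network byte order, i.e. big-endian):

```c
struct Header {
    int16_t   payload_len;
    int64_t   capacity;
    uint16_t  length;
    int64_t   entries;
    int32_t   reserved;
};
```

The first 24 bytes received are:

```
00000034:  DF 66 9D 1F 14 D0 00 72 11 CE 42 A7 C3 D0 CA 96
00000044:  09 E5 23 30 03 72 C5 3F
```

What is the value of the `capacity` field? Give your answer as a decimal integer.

`capacity` follows `payload_len` (2 bytes), so it starts at byte offset 2 and occupies 8 bytes.
Bytes at offsets 2..9: 9D 1F 14 D0 00 72 11 CE.
In big-endian order the high byte comes first in memory.
The bytes are already most-significant first: 0x9D1F14D0007211CE.
Top bit is set, so as a signed 64-bit value this is 0x9D1F14D0007211CE − 2^64 = -7124953201883606578.

-7124953201883606578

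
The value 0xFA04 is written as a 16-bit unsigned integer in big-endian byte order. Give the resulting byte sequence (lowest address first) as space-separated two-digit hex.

FA 04

Split into bytes (most-significant first): FA 04.
Big-endian: lowest address holds the most-significant byte.
So the memory order matches the most-significant-first order: FA 04.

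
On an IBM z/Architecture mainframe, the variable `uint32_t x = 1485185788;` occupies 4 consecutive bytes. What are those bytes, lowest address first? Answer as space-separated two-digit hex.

1485185788 in hexadecimal, padded to 32 bits, is 0x588622FC.
Split into bytes (most-significant first): 58 86 22 FC.
Big-endian: lowest address holds the most-significant byte.
So the memory order matches the most-significant-first order: 58 86 22 FC.

58 86 22 FC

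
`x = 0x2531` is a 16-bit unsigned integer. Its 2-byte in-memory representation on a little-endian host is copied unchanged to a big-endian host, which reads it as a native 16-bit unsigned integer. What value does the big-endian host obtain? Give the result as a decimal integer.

Stored little-endian, the bytes at ascending addresses are 31 25.
Read back as big-endian, the last byte is least significant, giving 0x3125.
0x3125 = 12581.

12581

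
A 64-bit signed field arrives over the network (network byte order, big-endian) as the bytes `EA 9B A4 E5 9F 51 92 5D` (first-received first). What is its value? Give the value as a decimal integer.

-1541457141316873635

Big-endian: lowest address holds the most-significant byte.
The bytes are already most-significant first: 0xEA9BA4E59F51925D.
Top bit is set, so as a signed 64-bit value this is 0xEA9BA4E59F51925D − 2^64 = -1541457141316873635.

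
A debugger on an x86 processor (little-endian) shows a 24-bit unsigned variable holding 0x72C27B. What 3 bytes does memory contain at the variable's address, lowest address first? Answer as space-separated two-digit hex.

7B C2 72

Split into bytes (most-significant first): 72 C2 7B.
Little-endian stores the least-significant byte at the lowest address.
So at ascending addresses the bytes are 7B C2 72.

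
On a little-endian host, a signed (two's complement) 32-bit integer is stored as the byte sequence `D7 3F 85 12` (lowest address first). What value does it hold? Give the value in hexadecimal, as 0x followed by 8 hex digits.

0x12853FD7

Little-endian: lowest address holds the least-significant byte.
Reassemble most-significant byte first: 12 85 3F D7 → 0x12853FD7.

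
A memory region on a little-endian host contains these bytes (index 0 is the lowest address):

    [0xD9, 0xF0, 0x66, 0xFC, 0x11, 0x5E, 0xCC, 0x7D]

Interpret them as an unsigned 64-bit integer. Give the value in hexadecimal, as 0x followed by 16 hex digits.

0x7DCC5E11FC66F0D9

Little-endian stores the least-significant byte at the lowest address.
Reassemble most-significant byte first: 7D CC 5E 11 FC 66 F0 D9 → 0x7DCC5E11FC66F0D9.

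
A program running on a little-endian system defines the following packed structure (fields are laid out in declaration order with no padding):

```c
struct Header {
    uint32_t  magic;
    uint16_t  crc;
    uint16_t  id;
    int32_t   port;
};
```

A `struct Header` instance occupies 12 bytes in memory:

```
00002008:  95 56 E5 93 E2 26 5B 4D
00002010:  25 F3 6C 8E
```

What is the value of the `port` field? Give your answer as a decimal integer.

`port` follows `magic` (4 B), `crc` (2 B), `id` (2 B), so it starts at offset 4 + 2 + 2 = 8 and occupies 4 bytes.
Bytes at offsets 8..11: 25 F3 6C 8E.
Little-endian stores the least-significant byte at the lowest address.
Reassemble most-significant byte first: 8E 6C F3 25 → 0x8E6CF325.
Top bit is set, so as a signed 32-bit value this is 0x8E6CF325 − 2^32 = -1905462491.

-1905462491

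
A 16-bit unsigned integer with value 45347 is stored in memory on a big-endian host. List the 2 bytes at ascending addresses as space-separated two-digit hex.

B1 23

45347 in hexadecimal, padded to 16 bits, is 0xB123.
Split into bytes (most-significant first): B1 23.
Big-endian stores the most-significant byte at the lowest address.
So the memory order matches the most-significant-first order: B1 23.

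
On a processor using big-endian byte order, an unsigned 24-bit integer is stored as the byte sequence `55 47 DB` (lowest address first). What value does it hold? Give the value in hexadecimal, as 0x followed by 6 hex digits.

0x5547DB

In big-endian order the high byte comes first in memory.
The bytes are already most-significant first: 0x5547DB.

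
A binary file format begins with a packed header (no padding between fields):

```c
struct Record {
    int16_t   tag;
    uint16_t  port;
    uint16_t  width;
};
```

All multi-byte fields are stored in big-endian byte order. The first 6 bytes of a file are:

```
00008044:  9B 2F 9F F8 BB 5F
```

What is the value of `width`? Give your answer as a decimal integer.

`width` follows `tag` (2 B), `port` (2 B), so it starts at offset 2 + 2 = 4 and occupies 2 bytes.
Bytes at offsets 4..5: BB 5F.
Big-endian stores the most-significant byte at the lowest address.
The bytes are already most-significant first: 0xBB5F.
0xBB5F = 47967.

47967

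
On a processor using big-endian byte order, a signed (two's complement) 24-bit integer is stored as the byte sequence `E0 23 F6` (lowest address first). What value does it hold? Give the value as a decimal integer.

-2087946

Big-endian: lowest address holds the most-significant byte.
The bytes are already most-significant first: 0xE023F6.
Top bit is set, so as a signed 24-bit value this is 0xE023F6 − 2^24 = -2087946.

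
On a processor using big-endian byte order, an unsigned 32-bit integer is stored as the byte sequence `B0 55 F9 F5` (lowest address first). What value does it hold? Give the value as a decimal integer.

2958424565

In big-endian order the high byte comes first in memory.
The bytes are already most-significant first: 0xB055F9F5.
0xB055F9F5 = 2958424565.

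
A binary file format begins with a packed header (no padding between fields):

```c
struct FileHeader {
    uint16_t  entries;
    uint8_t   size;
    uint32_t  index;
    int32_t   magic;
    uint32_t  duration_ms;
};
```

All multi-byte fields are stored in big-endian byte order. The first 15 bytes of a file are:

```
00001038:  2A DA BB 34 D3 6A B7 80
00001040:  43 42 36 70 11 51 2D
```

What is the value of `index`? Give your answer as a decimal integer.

`index` follows `entries` (2 B), `size` (1 B), so it starts at offset 2 + 1 = 3 and occupies 4 bytes.
Bytes at offsets 3..6: 34 D3 6A B7.
Big-endian: lowest address holds the most-significant byte.
The bytes are already most-significant first: 0x34D36AB7.
0x34D36AB7 = 886270647.

886270647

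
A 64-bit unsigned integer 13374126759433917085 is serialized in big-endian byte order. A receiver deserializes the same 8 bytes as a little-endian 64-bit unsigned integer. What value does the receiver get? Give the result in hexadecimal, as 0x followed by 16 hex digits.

13374126759433917085 in 64-bit hexadecimal is 0xB99A716DB51AD29D.
Stored big-endian, the bytes at ascending addresses are B9 9A 71 6D B5 1A D2 9D.
Read back as little-endian, the first byte is least significant, giving 0x9DD21AB56D719AB9.

0x9DD21AB56D719AB9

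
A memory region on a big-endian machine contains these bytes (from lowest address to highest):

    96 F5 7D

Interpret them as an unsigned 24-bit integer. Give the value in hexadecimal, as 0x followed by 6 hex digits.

In big-endian order the high byte comes first in memory.
The bytes are already most-significant first: 0x96F57D.

0x96F57D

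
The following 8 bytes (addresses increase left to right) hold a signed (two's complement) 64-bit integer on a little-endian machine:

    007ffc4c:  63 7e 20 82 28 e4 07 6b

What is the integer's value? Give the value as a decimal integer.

In little-endian order the low byte comes first in memory.
Reassemble most-significant byte first: 6B 07 E4 28 82 20 7E 63 → 0x6B07E42882207E63.
0x6B07E42882207E63 = 7712383749528256099.

7712383749528256099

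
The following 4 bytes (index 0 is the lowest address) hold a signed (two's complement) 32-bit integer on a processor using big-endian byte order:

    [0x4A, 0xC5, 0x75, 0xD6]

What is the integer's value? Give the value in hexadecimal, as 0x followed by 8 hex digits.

0x4AC575D6

In big-endian order the high byte comes first in memory.
The bytes are already most-significant first: 0x4AC575D6.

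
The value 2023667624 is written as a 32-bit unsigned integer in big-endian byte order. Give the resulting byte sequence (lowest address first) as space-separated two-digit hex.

2023667624 in hexadecimal, padded to 32 bits, is 0x789EB7A8.
Split into bytes (most-significant first): 78 9E B7 A8.
Big-endian: lowest address holds the most-significant byte.
So the memory order matches the most-significant-first order: 78 9E B7 A8.

78 9E B7 A8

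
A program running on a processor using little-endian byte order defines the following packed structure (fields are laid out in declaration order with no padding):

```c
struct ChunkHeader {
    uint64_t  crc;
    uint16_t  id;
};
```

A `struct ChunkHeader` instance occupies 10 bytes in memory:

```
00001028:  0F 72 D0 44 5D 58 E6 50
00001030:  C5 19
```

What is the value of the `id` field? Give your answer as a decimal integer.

6597

`id` follows `crc` (8 bytes), so it starts at byte offset 8 and occupies 2 bytes.
Bytes at offsets 8..9: C5 19.
In little-endian order the low byte comes first in memory.
Reassemble most-significant byte first: 19 C5 → 0x19C5.
0x19C5 = 6597.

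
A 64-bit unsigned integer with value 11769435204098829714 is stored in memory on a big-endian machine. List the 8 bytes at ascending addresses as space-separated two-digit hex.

11769435204098829714 in hexadecimal, padded to 64 bits, is 0xA3556EF60349AD92.
Split into bytes (most-significant first): A3 55 6E F6 03 49 AD 92.
Big-endian stores the most-significant byte at the lowest address.
So the memory order matches the most-significant-first order: A3 55 6E F6 03 49 AD 92.

A3 55 6E F6 03 49 AD 92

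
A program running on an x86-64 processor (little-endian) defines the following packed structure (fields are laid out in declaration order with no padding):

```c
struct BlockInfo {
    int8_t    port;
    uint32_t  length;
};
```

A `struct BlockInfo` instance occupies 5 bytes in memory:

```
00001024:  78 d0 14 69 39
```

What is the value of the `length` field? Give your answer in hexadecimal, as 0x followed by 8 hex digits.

0x396914D0

`length` follows `port` (1 byte), so it starts at byte offset 1 and occupies 4 bytes.
Bytes at offsets 1..4: D0 14 69 39.
Little-endian: lowest address holds the least-significant byte.
Reassemble most-significant byte first: 39 69 14 D0 → 0x396914D0.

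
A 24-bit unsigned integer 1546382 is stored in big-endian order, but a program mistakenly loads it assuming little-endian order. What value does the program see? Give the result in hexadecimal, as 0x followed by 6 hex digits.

1546382 in 24-bit hexadecimal is 0x17988E.
Stored big-endian, the bytes at ascending addresses are 17 98 8E.
Read back as little-endian, the first byte is least significant, giving 0x8E9817.

0x8E9817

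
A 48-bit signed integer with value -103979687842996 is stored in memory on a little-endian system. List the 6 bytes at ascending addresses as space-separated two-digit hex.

4C 6B A4 57 6E A1

Two's complement of -103979687842996 in 48 bits: 103979687842996 = 0x5E91A85B94B4; invert → 0xA16E57A46B4B; add 1 → 0xA16E57A46B4C.
Split into bytes (most-significant first): A1 6E 57 A4 6B 4C.
Little-endian stores the least-significant byte at the lowest address.
So at ascending addresses the bytes are 4C 6B A4 57 6E A1.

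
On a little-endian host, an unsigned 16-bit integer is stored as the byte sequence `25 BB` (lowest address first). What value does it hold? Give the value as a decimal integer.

47909

Little-endian stores the least-significant byte at the lowest address.
Reassemble most-significant byte first: BB 25 → 0xBB25.
0xBB25 = 47909.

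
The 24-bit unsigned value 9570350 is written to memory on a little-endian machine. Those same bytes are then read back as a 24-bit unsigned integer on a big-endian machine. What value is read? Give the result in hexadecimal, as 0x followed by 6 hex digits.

9570350 in 24-bit hexadecimal is 0x92082E.
Stored little-endian, the bytes at ascending addresses are 2E 08 92.
Read back as big-endian, the last byte is least significant, giving 0x2E0892.

0x2E0892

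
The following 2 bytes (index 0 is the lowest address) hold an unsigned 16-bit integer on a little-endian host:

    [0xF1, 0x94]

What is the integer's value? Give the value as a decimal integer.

In little-endian order the low byte comes first in memory.
Reassemble most-significant byte first: 94 F1 → 0x94F1.
0x94F1 = 38129.

38129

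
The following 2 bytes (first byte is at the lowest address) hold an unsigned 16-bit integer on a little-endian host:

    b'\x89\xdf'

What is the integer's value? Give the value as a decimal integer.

57225

Little-endian stores the least-significant byte at the lowest address.
Reassemble most-significant byte first: DF 89 → 0xDF89.
0xDF89 = 57225.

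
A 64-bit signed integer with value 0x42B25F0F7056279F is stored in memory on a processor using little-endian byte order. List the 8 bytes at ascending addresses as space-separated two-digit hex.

9F 27 56 70 0F 5F B2 42

Split into bytes (most-significant first): 42 B2 5F 0F 70 56 27 9F.
Little-endian stores the least-significant byte at the lowest address.
So at ascending addresses the bytes are 9F 27 56 70 0F 5F B2 42.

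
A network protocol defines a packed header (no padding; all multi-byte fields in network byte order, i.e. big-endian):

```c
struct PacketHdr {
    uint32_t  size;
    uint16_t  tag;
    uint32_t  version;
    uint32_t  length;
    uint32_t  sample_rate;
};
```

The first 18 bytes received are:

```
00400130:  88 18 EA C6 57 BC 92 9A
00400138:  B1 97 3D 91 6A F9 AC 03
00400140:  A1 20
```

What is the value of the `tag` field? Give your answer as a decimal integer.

22460

`tag` follows `size` (4 bytes), so it starts at byte offset 4 and occupies 2 bytes.
Bytes at offsets 4..5: 57 BC.
In big-endian order the high byte comes first in memory.
The bytes are already most-significant first: 0x57BC.
0x57BC = 22460.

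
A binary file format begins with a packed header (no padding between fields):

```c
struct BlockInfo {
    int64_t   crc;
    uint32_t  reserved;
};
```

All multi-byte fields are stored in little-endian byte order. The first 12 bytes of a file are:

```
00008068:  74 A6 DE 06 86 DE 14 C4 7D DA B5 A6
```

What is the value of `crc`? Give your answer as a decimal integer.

-4317581475519224204

`crc` is the first field, at byte offset 0, occupying 8 bytes.
Bytes at offsets 0..7: 74 A6 DE 06 86 DE 14 C4.
In little-endian order the low byte comes first in memory.
Reassemble most-significant byte first: C4 14 DE 86 06 DE A6 74 → 0xC414DE8606DEA674.
Top bit is set, so as a signed 64-bit value this is 0xC414DE8606DEA674 − 2^64 = -4317581475519224204.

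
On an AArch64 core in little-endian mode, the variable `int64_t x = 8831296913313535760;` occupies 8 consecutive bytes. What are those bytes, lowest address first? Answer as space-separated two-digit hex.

10 97 0E A0 C0 11 8F 7A

8831296913313535760 in hexadecimal, padded to 64 bits, is 0x7A8F11C0A00E9710.
Split into bytes (most-significant first): 7A 8F 11 C0 A0 0E 97 10.
Little-endian stores the least-significant byte at the lowest address.
So at ascending addresses the bytes are 10 97 0E A0 C0 11 8F 7A.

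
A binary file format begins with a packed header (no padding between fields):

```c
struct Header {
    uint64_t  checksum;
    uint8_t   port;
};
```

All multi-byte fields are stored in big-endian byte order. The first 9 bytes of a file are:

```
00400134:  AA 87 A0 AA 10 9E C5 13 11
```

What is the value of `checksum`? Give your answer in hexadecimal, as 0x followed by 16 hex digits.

`checksum` is the first field, at byte offset 0, occupying 8 bytes.
Bytes at offsets 0..7: AA 87 A0 AA 10 9E C5 13.
Big-endian: lowest address holds the most-significant byte.
The bytes are already most-significant first: 0xAA87A0AA109EC513.

0xAA87A0AA109EC513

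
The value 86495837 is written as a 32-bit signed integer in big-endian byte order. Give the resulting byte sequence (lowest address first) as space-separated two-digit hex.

86495837 in hexadecimal, padded to 32 bits, is 0x0527D25D.
Split into bytes (most-significant first): 05 27 D2 5D.
Big-endian stores the most-significant byte at the lowest address.
So the memory order matches the most-significant-first order: 05 27 D2 5D.

05 27 D2 5D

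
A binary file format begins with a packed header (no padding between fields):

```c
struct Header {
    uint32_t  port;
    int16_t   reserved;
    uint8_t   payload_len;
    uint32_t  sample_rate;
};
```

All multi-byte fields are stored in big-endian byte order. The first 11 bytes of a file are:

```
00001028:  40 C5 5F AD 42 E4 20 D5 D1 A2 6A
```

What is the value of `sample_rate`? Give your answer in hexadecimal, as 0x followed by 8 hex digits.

0xD5D1A26A

`sample_rate` follows `port` (4 B), `reserved` (2 B), `payload_len` (1 B), so it starts at offset 4 + 2 + 1 = 7 and occupies 4 bytes.
Bytes at offsets 7..10: D5 D1 A2 6A.
In big-endian order the high byte comes first in memory.
The bytes are already most-significant first: 0xD5D1A26A.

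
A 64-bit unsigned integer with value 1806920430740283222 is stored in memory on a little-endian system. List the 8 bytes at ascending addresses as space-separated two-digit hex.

56 9F AB EB 8E 78 13 19

1806920430740283222 in hexadecimal, padded to 64 bits, is 0x1913788EEBAB9F56.
Split into bytes (most-significant first): 19 13 78 8E EB AB 9F 56.
Little-endian: lowest address holds the least-significant byte.
So at ascending addresses the bytes are 56 9F AB EB 8E 78 13 19.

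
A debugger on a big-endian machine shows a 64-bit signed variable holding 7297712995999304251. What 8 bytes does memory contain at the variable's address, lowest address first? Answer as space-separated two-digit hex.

65 46 AF 4E 0F 4A 4A 3B

7297712995999304251 in hexadecimal, padded to 64 bits, is 0x6546AF4E0F4A4A3B.
Split into bytes (most-significant first): 65 46 AF 4E 0F 4A 4A 3B.
In big-endian order the high byte comes first in memory.
So the memory order matches the most-significant-first order: 65 46 AF 4E 0F 4A 4A 3B.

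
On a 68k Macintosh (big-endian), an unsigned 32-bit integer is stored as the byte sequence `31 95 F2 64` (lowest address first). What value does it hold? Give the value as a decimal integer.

831910500

Big-endian stores the most-significant byte at the lowest address.
The bytes are already most-significant first: 0x3195F264.
0x3195F264 = 831910500.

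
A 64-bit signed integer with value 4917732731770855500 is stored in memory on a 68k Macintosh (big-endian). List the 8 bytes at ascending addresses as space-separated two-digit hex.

4917732731770855500 in hexadecimal, padded to 64 bits, is 0x443F4BDD4183604C.
Split into bytes (most-significant first): 44 3F 4B DD 41 83 60 4C.
Big-endian: lowest address holds the most-significant byte.
So the memory order matches the most-significant-first order: 44 3F 4B DD 41 83 60 4C.

44 3F 4B DD 41 83 60 4C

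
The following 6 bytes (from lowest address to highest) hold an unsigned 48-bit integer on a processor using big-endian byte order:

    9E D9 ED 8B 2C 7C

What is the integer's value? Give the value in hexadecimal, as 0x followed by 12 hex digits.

0x9ED9ED8B2C7C

In big-endian order the high byte comes first in memory.
The bytes are already most-significant first: 0x9ED9ED8B2C7C.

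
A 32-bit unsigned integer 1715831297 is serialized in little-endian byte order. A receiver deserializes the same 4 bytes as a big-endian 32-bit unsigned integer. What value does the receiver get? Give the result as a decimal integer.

25314662

1715831297 in 32-bit hexadecimal is 0x66458201.
Stored little-endian, the bytes at ascending addresses are 01 82 45 66.
Read back as big-endian, the last byte is least significant, giving 0x01824566.
0x01824566 = 25314662.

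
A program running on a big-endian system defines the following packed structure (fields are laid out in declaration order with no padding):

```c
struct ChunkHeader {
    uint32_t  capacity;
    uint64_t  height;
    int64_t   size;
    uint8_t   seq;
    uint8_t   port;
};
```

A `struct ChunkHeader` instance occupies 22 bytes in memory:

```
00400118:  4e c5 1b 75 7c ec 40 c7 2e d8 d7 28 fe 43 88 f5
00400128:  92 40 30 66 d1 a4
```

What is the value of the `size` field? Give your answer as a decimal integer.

`size` follows `capacity` (4 B), `height` (8 B), so it starts at offset 4 + 8 = 12 and occupies 8 bytes.
Bytes at offsets 12..19: FE 43 88 F5 92 40 30 66.
In big-endian order the high byte comes first in memory.
The bytes are already most-significant first: 0xFE4388F592403066.
Top bit is set, so as a signed 64-bit value this is 0xFE4388F592403066 − 2^64 = -125105776334196634.

-125105776334196634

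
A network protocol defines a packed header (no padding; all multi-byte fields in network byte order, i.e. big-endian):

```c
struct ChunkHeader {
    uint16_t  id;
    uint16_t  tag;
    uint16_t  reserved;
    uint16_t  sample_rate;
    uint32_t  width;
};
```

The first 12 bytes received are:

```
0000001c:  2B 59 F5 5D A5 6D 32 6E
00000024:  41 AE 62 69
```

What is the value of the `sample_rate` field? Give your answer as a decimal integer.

12910

`sample_rate` follows `id` (2 B), `tag` (2 B), `reserved` (2 B), so it starts at offset 2 + 2 + 2 = 6 and occupies 2 bytes.
Bytes at offsets 6..7: 32 6E.
Big-endian stores the most-significant byte at the lowest address.
The bytes are already most-significant first: 0x326E.
0x326E = 12910.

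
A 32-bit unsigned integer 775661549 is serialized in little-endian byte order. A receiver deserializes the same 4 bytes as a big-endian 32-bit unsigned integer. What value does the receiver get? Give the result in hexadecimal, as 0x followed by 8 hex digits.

775661549 in 32-bit hexadecimal is 0x2E3BA7ED.
Stored little-endian, the bytes at ascending addresses are ED A7 3B 2E.
Read back as big-endian, the last byte is least significant, giving 0xEDA73B2E.

0xEDA73B2E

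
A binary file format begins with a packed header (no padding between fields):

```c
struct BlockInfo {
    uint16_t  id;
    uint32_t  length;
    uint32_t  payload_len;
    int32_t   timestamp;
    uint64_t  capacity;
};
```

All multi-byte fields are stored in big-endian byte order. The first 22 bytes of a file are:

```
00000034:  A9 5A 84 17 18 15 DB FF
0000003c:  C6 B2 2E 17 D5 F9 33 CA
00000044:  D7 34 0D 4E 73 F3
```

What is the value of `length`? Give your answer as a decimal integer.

`length` follows `id` (2 bytes), so it starts at byte offset 2 and occupies 4 bytes.
Bytes at offsets 2..5: 84 17 18 15.
Big-endian: lowest address holds the most-significant byte.
The bytes are already most-significant first: 0x84171815.
0x84171815 = 2216106005.

2216106005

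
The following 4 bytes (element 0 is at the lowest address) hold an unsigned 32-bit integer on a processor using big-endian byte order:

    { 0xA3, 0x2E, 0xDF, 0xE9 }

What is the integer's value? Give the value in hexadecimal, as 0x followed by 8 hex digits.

Big-endian: lowest address holds the most-significant byte.
The bytes are already most-significant first: 0xA32EDFE9.

0xA32EDFE9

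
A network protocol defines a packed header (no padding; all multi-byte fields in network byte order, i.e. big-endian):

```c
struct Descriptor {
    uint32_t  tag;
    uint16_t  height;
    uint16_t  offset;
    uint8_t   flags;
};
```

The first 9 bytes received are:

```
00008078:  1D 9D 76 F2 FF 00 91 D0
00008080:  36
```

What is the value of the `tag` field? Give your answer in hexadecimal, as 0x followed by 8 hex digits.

0x1D9D76F2

`tag` is the first field, at byte offset 0, occupying 4 bytes.
Bytes at offsets 0..3: 1D 9D 76 F2.
Big-endian: lowest address holds the most-significant byte.
The bytes are already most-significant first: 0x1D9D76F2.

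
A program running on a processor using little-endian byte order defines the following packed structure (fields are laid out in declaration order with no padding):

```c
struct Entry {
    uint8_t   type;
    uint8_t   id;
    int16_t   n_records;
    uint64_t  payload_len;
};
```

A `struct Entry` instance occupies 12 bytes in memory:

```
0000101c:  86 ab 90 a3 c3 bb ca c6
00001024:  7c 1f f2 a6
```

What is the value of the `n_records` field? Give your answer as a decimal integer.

`n_records` follows `type` (1 B), `id` (1 B), so it starts at offset 1 + 1 = 2 and occupies 2 bytes.
Bytes at offsets 2..3: 90 A3.
Little-endian: lowest address holds the least-significant byte.
Reassemble most-significant byte first: A3 90 → 0xA390.
Top bit is set, so as a signed 16-bit value this is 0xA390 − 2^16 = -23664.

-23664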